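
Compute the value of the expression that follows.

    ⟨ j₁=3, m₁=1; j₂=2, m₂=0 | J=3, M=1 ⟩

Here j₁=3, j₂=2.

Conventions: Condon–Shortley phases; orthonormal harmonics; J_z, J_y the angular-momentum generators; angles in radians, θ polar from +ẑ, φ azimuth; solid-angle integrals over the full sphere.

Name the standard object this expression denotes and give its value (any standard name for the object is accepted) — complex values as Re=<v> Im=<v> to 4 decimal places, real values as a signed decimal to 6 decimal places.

Clebsch–Gordan coefficient, −√(3/20) ≈ -0.387298

This is a Clebsch–Gordan (vector-coupling) coefficient.
j₁+j₂−J=2  J+j₁−j₂=4  J−j₁+j₂=2  j₁+j₂+J+1=9
(j₁±m₁, j₂±m₂, J±M) = (4,2,2,2,4,2)
P² = 256/15
sum k=0..2:
  [0] +1/16 = 1/16
  [1] −1/6 = -1/6
  [2] +1/96 = 1/96
S = -3/32
C² = P²·S² = 3/20 ; C = -0.387298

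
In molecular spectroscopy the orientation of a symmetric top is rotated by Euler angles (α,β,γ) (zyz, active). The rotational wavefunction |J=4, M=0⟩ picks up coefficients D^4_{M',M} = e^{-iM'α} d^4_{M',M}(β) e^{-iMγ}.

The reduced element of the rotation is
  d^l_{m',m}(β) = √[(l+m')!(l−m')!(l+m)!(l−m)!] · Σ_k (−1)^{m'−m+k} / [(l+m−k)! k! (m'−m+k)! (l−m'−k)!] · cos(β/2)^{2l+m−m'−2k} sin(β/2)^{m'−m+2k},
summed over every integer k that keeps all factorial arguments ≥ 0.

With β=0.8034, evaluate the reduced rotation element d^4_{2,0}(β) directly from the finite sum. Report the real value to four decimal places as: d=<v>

d^4_{2,0}(β=0.8034) via the finite sum:
c=cos(0.803400/2)=0.920398, s=sin(0.803400/2)=0.390984; N=√[720·2·24·24]=910.735966
The bounds max(0,m−m')=0 and min(l+m,l−m')=2 give 3 terms
  k=0: (−1)^2·910.7360/(96)·0.9204^6·0.3910^2 = +0.881640
  k=1: (−1)^3·910.7360/(36)·0.9204^4·0.3910^4 = -0.424254
  k=2: (−1)^4·910.7360/(96)·0.9204^2·0.3910^6 = +0.028709
d^4_{2,0}(0.8034) = +0.881640 -0.424254 +0.028709 = +0.486095

d=0.4861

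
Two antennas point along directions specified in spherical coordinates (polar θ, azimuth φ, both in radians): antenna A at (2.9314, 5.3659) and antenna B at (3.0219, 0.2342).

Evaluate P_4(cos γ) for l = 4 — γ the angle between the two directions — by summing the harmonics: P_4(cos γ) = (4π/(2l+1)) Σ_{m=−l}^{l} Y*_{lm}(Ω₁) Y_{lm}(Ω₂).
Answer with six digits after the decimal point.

Expand P_4 via completeness: Σ_{m} conj(Y_{4,m}) at Ω₁ times Y_{4,m} at Ω₂ —
  m=-4: Y*=-0.00072 + 0.00042j  Y=0.00005 - 0.00007j  product -0.00000 + 0.00000j
  m=-3: Y*=0.01029 + 0.00422j  Y=-0.00161 + 0.00137j  product -0.00002 + 0.00001j
  m=-2: Y*=-0.02162 - 0.08007j  Y=0.02511 - 0.01270j  product -0.00156 - 0.00174j
  m=-1: Y*=-0.21688 + 0.28322j  Y=-0.21277 + 0.05076j  product 0.03177 - 0.07127j
  m=+0: Y*=0.66909 + 0.00000j  Y=0.78671 + 0.00000j  product 0.52638 + 0.00000j
  m=+1: Y*=0.21688 + 0.28322j  Y=0.21277 + 0.05076j  product 0.03177 + 0.07127j
  m=+2: Y*=-0.02162 + 0.08007j  Y=0.02511 + 0.01270j  product -0.00156 + 0.00174j
  m=+3: Y*=-0.01029 + 0.00422j  Y=0.00161 + 0.00137j  product -0.00002 - 0.00001j
  m=+4: Y*=-0.00072 - 0.00042j  Y=0.00005 + 0.00007j  product -0.00000 - 0.00000j
Accumulated sum 0.58675 + 0.00000j; after 4π/(2l+1) scaling, 0.81926 + 0.00000j ⇒ P_4 = 0.819258

0.819258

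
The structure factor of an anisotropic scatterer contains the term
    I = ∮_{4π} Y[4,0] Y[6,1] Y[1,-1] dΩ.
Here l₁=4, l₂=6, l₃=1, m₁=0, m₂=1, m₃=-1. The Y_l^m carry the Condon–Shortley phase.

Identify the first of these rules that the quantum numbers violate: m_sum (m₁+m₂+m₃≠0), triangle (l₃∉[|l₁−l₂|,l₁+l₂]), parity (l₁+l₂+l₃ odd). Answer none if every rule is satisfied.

azimuthal sum: 0 + 1 − 1 = 0  ✓
l₃ must lie in [2,10]; have l₃=1  ✗
L = 4 + 6 + 1 = 11 (odd)

triangle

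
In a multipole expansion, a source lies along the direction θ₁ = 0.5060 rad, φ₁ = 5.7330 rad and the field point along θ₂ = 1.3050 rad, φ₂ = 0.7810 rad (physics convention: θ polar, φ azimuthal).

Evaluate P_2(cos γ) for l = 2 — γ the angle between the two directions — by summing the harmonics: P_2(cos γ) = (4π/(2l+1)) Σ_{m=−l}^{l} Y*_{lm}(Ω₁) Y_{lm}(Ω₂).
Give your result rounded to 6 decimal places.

Expand P_2 via completeness: Σ_{m} conj(Y_{2,m}) at Ω₁ times Y_{2,m} at Ω₂ —
  m=-2: Y*=(0.041130, -0.080886)  Y=(0.003163, -0.359608)  product (-0.028957, -0.015047)
  m=-1: Y*=(0.279187, -0.171242)  Y=(0.139063, -0.137845)  product (0.015220, -0.062298)
  m=+0: Y*=(0.408511, -0.000000)  Y=(-0.250106, 0.000000)  product (-0.102171, 0.000000)
  m=+1: Y*=(-0.279187, -0.171242)  Y=(-0.139063, -0.137845)  product (0.015220, 0.062298)
  m=+2: Y*=(0.041130, 0.080886)  Y=(0.003163, 0.359608)  product (-0.028957, 0.015047)
Total Σ_m = (-0.129646, 0.000000). Multiply by 2.513274: (-0.325835, 0.000000). P_2(cos γ) = -0.325835

-0.325835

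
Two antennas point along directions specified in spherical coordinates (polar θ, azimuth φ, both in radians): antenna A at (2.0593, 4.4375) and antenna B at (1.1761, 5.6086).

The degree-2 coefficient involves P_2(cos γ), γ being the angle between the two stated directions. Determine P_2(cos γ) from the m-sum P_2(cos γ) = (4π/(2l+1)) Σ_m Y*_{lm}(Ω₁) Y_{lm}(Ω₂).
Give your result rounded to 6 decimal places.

-0.471952

Term-by-term m-sum for l=2 (normalisation 4π/5 = 2.513274):
  [-2]  conj(Y_{2,-2})(Ω₁) = -0.256814+0.157376i ; Y_{2,-2}(Ω₂) = +0.072354+0.321108i ; Δ = -0.069116-0.071078i
  [-1]  conj(Y_{2,-1})(Ω₁) = +0.086903+0.308134i ; Y_{2,-1}(Ω₂) = +0.214161+0.171274i ; Δ = -0.034164+0.080875i
  [+0]  conj(Y_{2,0})(Ω₁) = -0.106999-0.000000i ; Y_{2,0}(Ω₂) = -0.175489+0.000000i ; Δ = +0.018777+0.000000i
  [+1]  conj(Y_{2,1})(Ω₁) = -0.086903+0.308134i ; Y_{2,1}(Ω₂) = -0.214161+0.171274i ; Δ = -0.034164-0.080875i
  [+2]  conj(Y_{2,2})(Ω₁) = -0.256814-0.157376i ; Y_{2,2}(Ω₂) = +0.072354-0.321108i ; Δ = -0.069116+0.071078i
Accumulated sum -0.187784+0.000000i; after 4π/(2l+1) scaling, -0.471952+0.000000i ⇒ P_2 = -0.471952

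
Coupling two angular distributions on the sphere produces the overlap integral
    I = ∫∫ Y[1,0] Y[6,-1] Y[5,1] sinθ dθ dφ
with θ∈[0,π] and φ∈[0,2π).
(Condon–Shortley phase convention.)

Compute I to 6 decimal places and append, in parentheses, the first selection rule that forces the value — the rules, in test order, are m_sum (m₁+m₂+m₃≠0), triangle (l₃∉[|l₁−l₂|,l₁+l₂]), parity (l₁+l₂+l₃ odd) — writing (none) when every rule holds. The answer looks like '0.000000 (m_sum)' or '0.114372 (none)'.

Rules hold: Σm=0, L=12 even, 5≤5≤7.
N = 3·13·11 = 429
Δ = 2!·0!·10!/13! = 1/858
Racah Σ t=1..1: t=1:−1/14400 = -1/14400
⇒ 3j(1 6 5; 0 0 0)² = 6/143, sgn +1
Racah Σ t=1..1: t=1:−1/17280 = -1/17280
⇒ 3j(1 6 5; 0 -1 1)² = 35/858, sgn -1
4πI² = N·(3j₀)²·(3jₘ)² = 105/143
I = -1·√(0.734266/4π) = -0.24172507
No selection rule forces the value: the integral is nonzero (none).

-0.241725 (none)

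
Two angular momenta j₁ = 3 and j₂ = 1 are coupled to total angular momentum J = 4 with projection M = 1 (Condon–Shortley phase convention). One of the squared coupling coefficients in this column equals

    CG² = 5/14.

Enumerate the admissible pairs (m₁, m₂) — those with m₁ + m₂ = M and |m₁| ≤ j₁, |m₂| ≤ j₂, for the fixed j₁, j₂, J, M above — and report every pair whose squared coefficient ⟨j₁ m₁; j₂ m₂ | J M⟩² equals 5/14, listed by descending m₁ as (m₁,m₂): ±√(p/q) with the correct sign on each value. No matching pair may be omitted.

Admissible pairs with m₁+m₂ = M = 1: (0,1), (1,0), (2,-1)
  (m₁,m₂)=(2,-1): CG² = 3/28, CG = +√(3/28)
  (m₁,m₂)=(1,0): CG² = 15/28, CG = +√(15/28)
  (m₁,m₂)=(0,1): CG² = 5/14, CG = +√(5/14)   ← matches the target
Pairs with CG² = 5/14: (0,1): +√(5/14)

(0,1): +√(5/14)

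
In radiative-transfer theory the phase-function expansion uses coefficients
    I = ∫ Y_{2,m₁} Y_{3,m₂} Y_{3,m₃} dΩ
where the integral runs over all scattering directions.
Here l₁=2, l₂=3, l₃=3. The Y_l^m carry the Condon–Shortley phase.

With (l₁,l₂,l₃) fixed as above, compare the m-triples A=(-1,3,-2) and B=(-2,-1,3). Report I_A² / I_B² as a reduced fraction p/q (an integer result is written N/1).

5/2

Same 2,3,3: normalisation and zero-m 3j drop out of the ratio.
A: Δ: 2! 2! 4! / 9! → 1/3780; sum: t=2:+1/48 = 1/48; 3j²(2 3 3; -1 3 -2) = Δ·Π!·Σ² = 5/84  (sign -1)
B: Δ: 2! 2! 4! / 9! → 1/3780; sum: t=2:+1/96 = 1/96; 3j²(2 3 3; -2 -1 3) = Δ·Π!·Σ² = 1/42  (sign +1)
I_A²/I_B² = (5/84)/(1/42) = 5/2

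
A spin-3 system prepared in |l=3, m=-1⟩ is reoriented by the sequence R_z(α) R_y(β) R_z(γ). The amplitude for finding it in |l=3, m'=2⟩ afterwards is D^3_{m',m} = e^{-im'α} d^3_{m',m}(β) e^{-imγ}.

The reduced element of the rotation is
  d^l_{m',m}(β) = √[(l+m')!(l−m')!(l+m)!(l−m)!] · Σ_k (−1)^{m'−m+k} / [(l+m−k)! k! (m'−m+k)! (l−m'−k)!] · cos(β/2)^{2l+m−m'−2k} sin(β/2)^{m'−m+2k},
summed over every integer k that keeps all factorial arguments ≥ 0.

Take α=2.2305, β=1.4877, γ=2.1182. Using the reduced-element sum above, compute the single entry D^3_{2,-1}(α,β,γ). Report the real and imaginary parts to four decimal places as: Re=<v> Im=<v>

Re=0.3147 Im=0.3233

D^3_{2,-1}(2.2305,1.4877,2.1182) = e^{-i·2·2.2305}·d^3_{2,-1}(1.4877)·e^{-i·-1·2.1182}. Compute d first:
With c≡cos(β/2)=0.735867 and s≡sin(β/2)=0.677126, N=[120·1·2·24]^{1/2}=75.894664
The bounds max(0,m−m')=0 and min(l+m,l−m')=1 give 2 terms
  k=0: (−1)^3·75.8947/(12)·0.7359^3·0.6771^3 = -0.782414
  k=1: (−1)^4·75.8947/(24)·0.7359^1·0.6771^5 = +0.331243
d^3_{2,-1}(1.4877) = -0.782414 +0.331243 = -0.451171
D = (-0.248750+0.968568i)·(-0.451171)·(-0.520472+0.853879i) = +0.314724+0.323270i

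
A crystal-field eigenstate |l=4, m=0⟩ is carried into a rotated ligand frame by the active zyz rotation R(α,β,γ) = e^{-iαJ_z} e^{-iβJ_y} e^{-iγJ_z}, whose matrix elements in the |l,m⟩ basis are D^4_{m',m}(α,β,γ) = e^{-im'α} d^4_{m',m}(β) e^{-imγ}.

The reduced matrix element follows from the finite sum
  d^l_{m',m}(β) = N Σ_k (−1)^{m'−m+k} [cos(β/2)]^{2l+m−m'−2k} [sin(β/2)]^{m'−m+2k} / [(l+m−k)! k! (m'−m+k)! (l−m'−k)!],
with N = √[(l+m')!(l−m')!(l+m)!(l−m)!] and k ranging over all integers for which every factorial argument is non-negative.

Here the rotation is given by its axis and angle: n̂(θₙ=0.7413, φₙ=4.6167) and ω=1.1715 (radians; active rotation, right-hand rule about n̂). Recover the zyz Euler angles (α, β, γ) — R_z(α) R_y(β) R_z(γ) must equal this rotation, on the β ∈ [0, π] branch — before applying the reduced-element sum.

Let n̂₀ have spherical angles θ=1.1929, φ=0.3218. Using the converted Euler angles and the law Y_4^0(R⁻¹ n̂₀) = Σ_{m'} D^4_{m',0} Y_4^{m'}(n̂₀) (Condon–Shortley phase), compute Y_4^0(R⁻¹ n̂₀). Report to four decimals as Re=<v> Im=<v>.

Axis–angle → zyz. n̂ = (sinθₙcosφₙ, sinθₙsinφₙ, cosθₙ) = (-0.064515, -0.672158, +0.737591), ω = 1.1715.
R = I cosω + sinω [n̂]ₓ + (1−cosω) n̂n̂ᵀ gives
  R = [+0.391314, -0.653063, -0.648369; +0.706074, +0.664922, -0.243594; +0.590197, -0.362474, +0.721304]
β = atan2(√(R₁₃²+R₂₃²), R₃₃) = 0.765113; α = atan2(R₂₃, R₁₃) mod 2π = 3.500980; γ = atan2(R₃₂, −R₃₁) mod 2π = 3.692358
Need the full column D^4_{m',0} for m'=−4..4 at α=3.5010, β=0.7651, γ=3.6924.
cos(β/2)=0.927713, sin(β/2)=0.373293
d^4_{-4,0}: single k=4 term ⇒ +0.120339;  D = +0.015987+0.119272i
d^4_{-3,0}: k∈[3..4] ⇒ +0.422945 -0.068479 = +0.354466;  D = -0.167644-0.312316i
d^4_{-2,0}: k∈[2..4] ⇒ +0.842761 -0.363870 +0.022093 = +0.500984;  D = +0.377047+0.329879i
d^4_{-1,0}: k∈[1..4] ⇒ +0.987329 -0.959149 +0.155295 -0.004191 = +0.179285;  D = -0.167831-0.063055i
d^4_{0,0}: k∈[0..4] ⇒ +0.548669 -1.421357 +0.517796 -0.037261 +0.000377 = -0.391776;  D = -0.391776+0.000000i
d^4_{1,0}: k∈[0..3] ⇒ -0.987329 +0.959149 -0.155295 +0.004191 = -0.179285;  D = +0.167831-0.063055i
d^4_{2,0}: k∈[0..2] ⇒ +0.842761 -0.363870 +0.022093 = +0.500984;  D = +0.377047-0.329879i
d^4_{3,0}: k∈[0..1] ⇒ -0.422945 +0.068479 = -0.354466;  D = +0.167644-0.312316i
d^4_{4,0}: single k=0 term ⇒ +0.120339;  D = +0.015987-0.119272i
Y_4^{m'}(θ=1.1929,φ=0.3218) and Σ D·Y over m':
  (+0.0160+0.1193i)·(+0.0924-0.3171i)  (-0.1676-0.3123i)·(+0.2110-0.3049i)  (+0.3770+0.3299i)·(-0.0109+0.0082i)  (-0.1678-0.0631i)·(-0.3151+0.1050i)  (-0.3918+0.0000i)·(-0.0461+0.0000i)  (+0.1678-0.0631i)·(+0.3151+0.1050i)  (+0.3770-0.3299i)·(-0.0109-0.0082i)  (+0.1676-0.3123i)·(-0.2110-0.3049i)  (+0.0160-0.1193i)·(+0.0924+0.3171i)
Y_4^0(R⁻¹ n̂) = -0.059159+0.000000i

Re=-0.0592 Im=0.0000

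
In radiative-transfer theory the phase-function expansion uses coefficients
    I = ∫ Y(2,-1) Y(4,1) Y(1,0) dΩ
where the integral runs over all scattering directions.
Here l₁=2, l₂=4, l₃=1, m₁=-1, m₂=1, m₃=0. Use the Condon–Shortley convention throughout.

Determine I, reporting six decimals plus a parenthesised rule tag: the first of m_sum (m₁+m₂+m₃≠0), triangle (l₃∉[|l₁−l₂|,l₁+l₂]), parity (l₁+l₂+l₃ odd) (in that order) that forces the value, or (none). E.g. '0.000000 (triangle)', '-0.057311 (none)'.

triangle: need 2≤l₃≤6, have 1; I=0

0.000000 (triangle)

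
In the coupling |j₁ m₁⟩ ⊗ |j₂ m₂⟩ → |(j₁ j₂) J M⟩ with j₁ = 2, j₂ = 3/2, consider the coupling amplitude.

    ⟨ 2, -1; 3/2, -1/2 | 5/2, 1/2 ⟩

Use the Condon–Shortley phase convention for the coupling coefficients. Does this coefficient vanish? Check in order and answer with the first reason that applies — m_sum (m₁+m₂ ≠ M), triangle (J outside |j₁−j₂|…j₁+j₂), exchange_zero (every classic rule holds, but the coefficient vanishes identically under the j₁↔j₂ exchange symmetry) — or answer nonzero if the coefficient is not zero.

m-sum: m₁+m₂ = -1+(-1/2) = -3/2, M = 1/2  ✗ ⇒ coefficient is 0

m_sum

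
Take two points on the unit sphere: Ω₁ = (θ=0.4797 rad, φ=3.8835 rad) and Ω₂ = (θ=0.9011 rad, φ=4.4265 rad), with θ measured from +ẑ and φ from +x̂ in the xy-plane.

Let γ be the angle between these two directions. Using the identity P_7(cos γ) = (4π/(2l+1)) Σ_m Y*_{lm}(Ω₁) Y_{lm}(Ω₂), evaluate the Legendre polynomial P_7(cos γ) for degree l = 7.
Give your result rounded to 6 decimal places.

-0.405932

Summing Y*_{l m}(θ₁,φ₁)·Y_{l m}(θ₂,φ₂) over m ∈ [−7, 7]; prefactor 4π/(2·7+1) = 0.837758:
  term(m=-7) = -0.000160+0.000124i   from Y*(Ω₁)=-0.001032+0.001977i, Y(Ω₂)=+0.082741+0.037989i
  term(m=-6) = -0.004297+0.000502i   from Y*(Ω₁)=-0.004138-0.015495i, Y(Ω₂)=+0.038849-0.266908i
  term(m=-5) = -0.028134-0.012787i   from Y*(Ω₁)=+0.059784+0.038147i, Y(Ω₂)=-0.431421+0.061391i
  term(m=-4) = -0.041776-0.060906i   from Y*(Ω₁)=-0.210346+0.036966i, Y(Ω₂)=+0.143295+0.314736i
  term(m=-3) = +0.001603+0.027511i   from Y*(Ω₁)=+0.262504-0.341799i, Y(Ω₂)=-0.048361+0.041832i
  term(m=-2) = -0.086046+0.163361i   from Y*(Ω₁)=+0.043661+0.500694i, Y(Ω₂)=+0.308934+0.198793i
  term(m=-1) = -0.009214+0.005561i   from Y*(Ω₁)=-0.081958-0.075122i, Y(Ω₂)=+0.027298-0.092870i
  term(m=+0) = -0.148499-0.000000i   from Y*(Ω₁)=-0.436421-0.000000i, Y(Ω₂)=+0.340264+0.000000i
  term(m=+1) = -0.009214-0.005561i   from Y*(Ω₁)=+0.081958-0.075122i, Y(Ω₂)=-0.027298-0.092870i
  term(m=+2) = -0.086046-0.163361i   from Y*(Ω₁)=+0.043661-0.500694i, Y(Ω₂)=+0.308934-0.198793i
  term(m=+3) = +0.001603-0.027511i   from Y*(Ω₁)=-0.262504-0.341799i, Y(Ω₂)=+0.048361+0.041832i
  term(m=+4) = -0.041776+0.060906i   from Y*(Ω₁)=-0.210346-0.036966i, Y(Ω₂)=+0.143295-0.314736i
  term(m=+5) = -0.028134+0.012787i   from Y*(Ω₁)=-0.059784+0.038147i, Y(Ω₂)=+0.431421+0.061391i
  term(m=+6) = -0.004297-0.000502i   from Y*(Ω₁)=-0.004138+0.015495i, Y(Ω₂)=+0.038849+0.266908i
  term(m=+7) = -0.000160-0.000124i   from Y*(Ω₁)=+0.001032+0.001977i, Y(Ω₂)=-0.082741+0.037989i
Total Σ_m = -0.484546+0.000000i. Multiply by 0.837758: -0.405932+0.000000i. P_7(cos γ) = -0.405932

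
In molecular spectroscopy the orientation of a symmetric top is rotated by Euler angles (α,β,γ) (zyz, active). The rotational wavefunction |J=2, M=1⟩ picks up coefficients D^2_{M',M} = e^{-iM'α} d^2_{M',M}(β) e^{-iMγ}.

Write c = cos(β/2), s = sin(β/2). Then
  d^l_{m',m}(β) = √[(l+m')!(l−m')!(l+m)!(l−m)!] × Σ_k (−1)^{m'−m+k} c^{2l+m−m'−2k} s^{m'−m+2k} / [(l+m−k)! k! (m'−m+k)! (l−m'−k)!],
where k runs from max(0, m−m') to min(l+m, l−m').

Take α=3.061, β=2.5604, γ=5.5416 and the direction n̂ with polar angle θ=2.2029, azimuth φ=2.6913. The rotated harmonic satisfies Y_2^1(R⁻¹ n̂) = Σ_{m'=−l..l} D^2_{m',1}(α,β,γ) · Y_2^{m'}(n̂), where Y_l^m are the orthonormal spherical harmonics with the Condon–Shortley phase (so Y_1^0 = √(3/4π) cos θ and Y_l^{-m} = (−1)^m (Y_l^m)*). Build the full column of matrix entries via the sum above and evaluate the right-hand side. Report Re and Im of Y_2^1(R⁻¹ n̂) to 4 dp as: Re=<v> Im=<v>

Need the full column D^2_{m',1} for m'=−2..2 at α=3.0610, β=2.5604, γ=5.5416.
cos(β/2)=0.286524, sin(β/2)=0.958073
d^2_{-2,1}: single k=3 term ⇒ +0.503949;  D = +0.421424+0.276345i
d^2_{-1,1}: k∈[2..3] ⇒ +0.226068 -0.842548 = -0.616480;  D = +0.486639+0.378458i
d^2_{0,1}: k∈[1..2] ⇒ +0.055202 -0.617209 = -0.562007;  D = -0.414423-0.379612i
d^2_{1,1}: k∈[0..1] ⇒ +0.006740 -0.226068 = -0.219328;  D = +0.149281+0.160687i
d^2_{2,1}: single k=0 term ⇒ -0.045072;  D = -0.027919-0.035384i
Y_2^{m'}(θ=2.2029,φ=2.6913) and Σ D·Y over m':
  (+0.4214+0.2763i)·(+0.1562+0.1970i)  (+0.4866+0.3785i)·(+0.3316+0.1603i)  (-0.4144-0.3796i)·(+0.0149+0.0000i)  (+0.1493+0.1607i)·(-0.3316+0.1603i)  (-0.0279-0.0354i)·(+0.1562-0.1970i)
Y_2^1(R⁻¹ n̂) = +0.019290+0.294636i

Re=0.0193 Im=0.2946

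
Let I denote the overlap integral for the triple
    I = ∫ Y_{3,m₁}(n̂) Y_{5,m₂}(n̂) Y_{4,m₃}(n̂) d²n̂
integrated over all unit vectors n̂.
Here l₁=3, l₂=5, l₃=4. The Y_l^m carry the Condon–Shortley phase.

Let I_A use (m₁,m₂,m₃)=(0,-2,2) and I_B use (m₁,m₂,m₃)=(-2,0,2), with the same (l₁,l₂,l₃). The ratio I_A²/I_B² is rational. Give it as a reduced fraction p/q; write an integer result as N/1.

Same 3,5,4: normalisation and zero-m 3j drop out of the ratio.
A: Δ: 4! 2! 6! / 13! → 1/180180; sum: t=1:−1/576 t=2:+1/480 t=3:−1/8640 = 1/4320; 3j²(3 5 4; 0 -2 2) = Δ·Π!·Σ² = 1/2145  (sign +1)
B: Δ: 4! 2! 6! / 13! → 1/180180; sum: t=3:−1/576 t=4:+1/2880 = -1/720; 3j²(3 5 4; -2 0 2) = Δ·Π!·Σ² = 80/3003  (sign -1)
I_A²/I_B² = (1/2145)/(80/3003) = 7/400

7/400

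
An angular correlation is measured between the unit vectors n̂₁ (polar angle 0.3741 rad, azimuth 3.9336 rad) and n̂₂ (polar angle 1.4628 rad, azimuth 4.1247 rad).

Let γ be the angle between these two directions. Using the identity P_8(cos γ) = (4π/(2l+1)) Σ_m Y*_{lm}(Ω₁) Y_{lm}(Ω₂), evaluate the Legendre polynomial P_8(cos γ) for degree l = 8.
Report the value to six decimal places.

Addition theorem: P_8(cos γ) = (4π/17) Σ_m Y*_{lm}(Ω₁) Y_{lm}(Ω₂), m = −8…8:
  term(m=-8) = 0.00000 - 0.00008j   from Y*(Ω₁)=0.00016 + 0.00001j, Y(Ω₂)=-0.00535 - 0.49186j
  term(m=-7) = 0.00008 - 0.00035j   from Y*(Ω₁)=-0.00123 + 0.00113j, Y(Ω₂)=-0.17623 + 0.12020j
  term(m=-6) = -0.00133 + 0.00294j   from Y*(Ω₁)=0.00043 - 0.01075j, Y(Ω₂)=-0.27819 - 0.11258j
  term(m=-5) = -0.00685 + 0.00969j   from Y*(Ω₁)=0.03370 + 0.03600j, Y(Ω₂)=0.04853 + 0.23559j
  term(m=-4) = 0.02773 - 0.02659j   from Y*(Ω₁)=-0.16447 - 0.00435j, Y(Ω₂)=-0.16424 + 0.16604j
  term(m=-3) = 0.08129 - 0.05248j   from Y*(Ω₁)=0.27896 - 0.26811j, Y(Ω₂)=0.24547 + 0.04779j
  term(m=-2) = -0.10737 + 0.04316j   from Y*(Ω₁)=-0.00755 + 0.57095j, Y(Ω₂)=0.07806 + 0.18702j
  term(m=-1) = -0.07951 + 0.01538j   from Y*(Ω₁)=-0.22454 - 0.22753j, Y(Ω₂)=0.14046 - 0.21083j
  term(m=+0) = -0.07175 + 0.00000j   from Y*(Ω₁)=-0.37109 + 0.00000j, Y(Ω₂)=0.19335 + 0.00000j
  term(m=+1) = -0.07951 - 0.01538j   from Y*(Ω₁)=0.22454 - 0.22753j, Y(Ω₂)=-0.14046 - 0.21083j
  term(m=+2) = -0.10737 - 0.04316j   from Y*(Ω₁)=-0.00755 - 0.57095j, Y(Ω₂)=0.07806 - 0.18702j
  term(m=+3) = 0.08129 + 0.05248j   from Y*(Ω₁)=-0.27896 - 0.26811j, Y(Ω₂)=-0.24547 + 0.04779j
  term(m=+4) = 0.02773 + 0.02659j   from Y*(Ω₁)=-0.16447 + 0.00435j, Y(Ω₂)=-0.16424 - 0.16604j
  term(m=+5) = -0.00685 - 0.00969j   from Y*(Ω₁)=-0.03370 + 0.03600j, Y(Ω₂)=-0.04853 + 0.23559j
  term(m=+6) = -0.00133 - 0.00294j   from Y*(Ω₁)=0.00043 + 0.01075j, Y(Ω₂)=-0.27819 + 0.11258j
  term(m=+7) = 0.00008 + 0.00035j   from Y*(Ω₁)=0.00123 + 0.00113j, Y(Ω₂)=0.17623 + 0.12020j
  term(m=+8) = 0.00000 + 0.00008j   from Y*(Ω₁)=0.00016 - 0.00001j, Y(Ω₂)=-0.00535 + 0.49186j
Accumulated sum -0.24364 + 0.00000j; after 4π/(2l+1) scaling, -0.18010 + 0.00000j ⇒ P_8 = -0.180097

-0.180097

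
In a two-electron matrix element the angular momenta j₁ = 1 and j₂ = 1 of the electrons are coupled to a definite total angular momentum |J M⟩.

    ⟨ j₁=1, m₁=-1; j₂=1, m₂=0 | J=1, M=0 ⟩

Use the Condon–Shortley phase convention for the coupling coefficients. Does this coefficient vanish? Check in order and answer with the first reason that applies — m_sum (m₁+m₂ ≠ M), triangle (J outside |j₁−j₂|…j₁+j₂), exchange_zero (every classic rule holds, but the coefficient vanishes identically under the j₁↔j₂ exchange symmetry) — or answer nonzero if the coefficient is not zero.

m_sum

m-sum: m₁+m₂ = -1+0 = -1, M = 0  ✗ ⇒ coefficient is 0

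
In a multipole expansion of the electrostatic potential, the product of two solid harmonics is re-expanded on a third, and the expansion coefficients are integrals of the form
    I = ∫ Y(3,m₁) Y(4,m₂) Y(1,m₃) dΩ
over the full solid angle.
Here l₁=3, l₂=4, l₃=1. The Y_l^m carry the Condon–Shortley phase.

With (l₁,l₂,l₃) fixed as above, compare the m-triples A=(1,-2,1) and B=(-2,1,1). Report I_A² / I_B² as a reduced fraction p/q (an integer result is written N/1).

5/1

Shared (l₁,l₂,l₃)=(3,4,1): N and (l;000)² cancel in I_A²/I_B².
A: Δ = 6!·0!·2!/9! = 1/252; Racah Σ t=2..2: t=2:+1/96 = 1/96; ⇒ 3j(3 4 1; 1 -2 1)² = 5/84, sgn +1
B: Δ = 6!·0!·2!/9! = 1/252; Racah Σ t=5..5: t=5:−1/240 = -1/240; ⇒ 3j(3 4 1; -2 1 1)² = 1/84, sgn -1
I_A²/I_B² = (5/84)/(1/84) = 5/1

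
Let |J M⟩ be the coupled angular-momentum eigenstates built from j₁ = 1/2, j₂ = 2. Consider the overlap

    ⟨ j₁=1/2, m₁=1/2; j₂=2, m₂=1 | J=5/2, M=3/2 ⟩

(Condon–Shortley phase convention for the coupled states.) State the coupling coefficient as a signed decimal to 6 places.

+0.894427  (= +√(4/5))

√[6·0!1!4!/6! · 1!0!3!1!4!1!] = √(144/5)
  +(−1)^0/∏(0,0,0,3,1,1)! = 1/6  (running 1/6)
⟨..|..⟩ = √(144/5)·(1/6) = +0.894427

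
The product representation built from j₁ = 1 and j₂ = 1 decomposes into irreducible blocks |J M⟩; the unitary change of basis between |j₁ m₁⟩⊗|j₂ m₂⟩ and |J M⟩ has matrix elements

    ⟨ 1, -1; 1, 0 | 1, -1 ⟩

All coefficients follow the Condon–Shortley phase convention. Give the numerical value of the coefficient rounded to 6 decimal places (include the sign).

√[3·1!1!1!/4! · 0!2!1!1!0!2!] = √(1/2)
  +(−1)^1/∏(1,0,1,0,0,1)! = -1  (running -1)
⟨..|..⟩ = √(1/2)·(-1) = -0.707107

-0.707107  (= −√(1/2))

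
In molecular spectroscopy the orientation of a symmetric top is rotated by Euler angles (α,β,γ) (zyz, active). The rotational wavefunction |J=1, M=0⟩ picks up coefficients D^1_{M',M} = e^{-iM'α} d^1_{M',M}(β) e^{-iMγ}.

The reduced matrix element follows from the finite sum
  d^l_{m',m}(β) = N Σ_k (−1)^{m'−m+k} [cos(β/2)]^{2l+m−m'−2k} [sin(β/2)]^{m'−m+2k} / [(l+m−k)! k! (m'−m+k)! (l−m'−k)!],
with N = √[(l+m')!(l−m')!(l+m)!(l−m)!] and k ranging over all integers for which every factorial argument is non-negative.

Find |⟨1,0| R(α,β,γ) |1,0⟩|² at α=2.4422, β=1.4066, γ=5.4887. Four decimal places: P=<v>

First d^1_{0,0}(β=1.4066), then the phase factors e^{-i(0)α} and e^{-i(0)γ}:
c=cos(1.406600/2)=0.762712, s=sin(1.406600/2)=0.646738; N=√[1·1·1·1]=1.000000
Admissible k: 0..1 (factorial args all ≥0)
  k=0: (−1)^0·1.0000/(1)·0.7627^2·0.6467^0 = +0.581730
  k=1: (−1)^1·1.0000/(1)·0.7627^0·0.6467^2 = -0.418270
d^1_{0,0}(1.4066) = +0.581730 -0.418270 = +0.163460
|D^1_{0,0}|² = |d^1_{0,0}(β)|² = (+0.163460)² = 0.026719 (the z-rotation phases have unit modulus)

P=0.0267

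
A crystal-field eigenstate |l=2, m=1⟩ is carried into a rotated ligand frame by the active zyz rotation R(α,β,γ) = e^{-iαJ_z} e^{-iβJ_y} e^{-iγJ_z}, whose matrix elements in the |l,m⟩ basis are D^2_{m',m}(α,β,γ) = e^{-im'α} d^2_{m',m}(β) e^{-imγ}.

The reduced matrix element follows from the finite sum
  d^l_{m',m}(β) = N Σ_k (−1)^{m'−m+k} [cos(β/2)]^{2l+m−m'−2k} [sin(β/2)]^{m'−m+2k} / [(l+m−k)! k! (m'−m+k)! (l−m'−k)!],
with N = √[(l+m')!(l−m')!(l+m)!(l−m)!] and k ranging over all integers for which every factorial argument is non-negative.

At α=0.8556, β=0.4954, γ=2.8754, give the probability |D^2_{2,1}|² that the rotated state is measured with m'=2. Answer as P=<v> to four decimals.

Split into d^2_{2,1}(β=0.4954) × two z-phases.
Half-angle: c=0.969479, s=0.245175. N=√(24·1·6·1)=12.000000
Admissible k: 0..0 (factorial args all ≥0)
  k=0: (−1)^1·12.0000/(6)·0.9695^3·0.2452^1 = -0.446808
d^2_{2,1}(0.4954) = -0.446808
|D^2_{2,1}|² = |d^2_{2,1}(β)|² = (-0.446808)² = 0.199637 (the z-rotation phases have unit modulus)

P=0.1996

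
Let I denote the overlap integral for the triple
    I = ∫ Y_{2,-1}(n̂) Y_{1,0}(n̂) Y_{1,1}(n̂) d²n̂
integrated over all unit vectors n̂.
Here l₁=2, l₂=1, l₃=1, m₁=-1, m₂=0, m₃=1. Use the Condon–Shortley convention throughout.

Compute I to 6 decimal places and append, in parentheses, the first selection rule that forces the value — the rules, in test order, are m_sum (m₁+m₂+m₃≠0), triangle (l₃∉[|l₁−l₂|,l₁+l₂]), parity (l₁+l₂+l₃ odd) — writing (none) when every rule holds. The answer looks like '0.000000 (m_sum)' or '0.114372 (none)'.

-0.218510 (none)

Rules hold: Σm=0, L=4 even, 1≤1≤3.
N = 5·3·3 = 45
Δ = 2!·2!·0!/5! = 1/30
Racah Σ t=1..1: t=1:−1/1 = -1/1
⇒ 3j(2 1 1; 0 0 0)² = 2/15, sgn +1
Racah Σ t=1..1: t=1:−1/2 = -1/2
⇒ 3j(2 1 1; -1 0 1)² = 1/10, sgn -1
4πI² = N·(3j₀)²·(3jₘ)² = 3/5
I = -1·√(0.6/4π) = -0.21850969
No selection rule forces the value: the integral is nonzero (none).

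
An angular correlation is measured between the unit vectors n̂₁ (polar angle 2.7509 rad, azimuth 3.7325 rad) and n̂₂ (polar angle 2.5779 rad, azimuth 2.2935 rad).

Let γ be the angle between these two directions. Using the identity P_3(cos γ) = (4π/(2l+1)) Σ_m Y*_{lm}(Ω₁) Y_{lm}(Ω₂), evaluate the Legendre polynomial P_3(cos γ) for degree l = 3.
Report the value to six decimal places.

Expand P_3 via completeness: Σ_{m} conj(Y_{3,m}) at Ω₁ times Y_{3,m} at Ω₂ —
  [-3]  conj(Y_{3,-3})(Ω₁) = 0.00462 - 0.02258j ; Y_{3,-3}(Ω₂) = 0.05262 - 0.03579j ; Δ = -0.00056 - 0.00135j
  [-2]  conj(Y_{3,-2})(Ω₁) = -0.05198 - 0.12681j ; Y_{3,-2}(Ω₂) = 0.03084 - 0.24469j ; Δ = -0.03263 + 0.00881j
  [-1]  conj(Y_{3,-1})(Ω₁) = -0.33471 - 0.22455j ; Y_{3,-1}(Ω₂) = -0.29382 - 0.33318j ; Δ = 0.02353 + 0.17750j
  [+0]  conj(Y_{3,0})(Ω₁) = -0.43989 + 0.00000j ; Y_{3,0}(Ω₂) = -0.18061 + 0.00000j ; Δ = 0.07945 + 0.00000j
  [+1]  conj(Y_{3,1})(Ω₁) = 0.33471 - 0.22455j ; Y_{3,1}(Ω₂) = 0.29382 - 0.33318j ; Δ = 0.02353 - 0.17750j
  [+2]  conj(Y_{3,2})(Ω₁) = -0.05198 + 0.12681j ; Y_{3,2}(Ω₂) = 0.03084 + 0.24469j ; Δ = -0.03263 - 0.00881j
  [+3]  conj(Y_{3,3})(Ω₁) = -0.00462 - 0.02258j ; Y_{3,3}(Ω₂) = -0.05262 - 0.03579j ; Δ = -0.00056 + 0.00135j
Accumulated sum 0.06011 - 0.00000j; after 4π/(2l+1) scaling, 0.10791 - 0.00000j ⇒ P_3 = 0.107914

0.107914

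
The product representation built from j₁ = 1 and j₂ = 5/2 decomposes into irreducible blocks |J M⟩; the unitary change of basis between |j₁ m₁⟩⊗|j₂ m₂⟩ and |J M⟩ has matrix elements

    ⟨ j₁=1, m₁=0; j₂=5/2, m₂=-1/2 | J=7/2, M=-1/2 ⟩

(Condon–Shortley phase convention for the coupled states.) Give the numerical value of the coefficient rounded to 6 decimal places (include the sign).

+0.755929

j₁+j₂−J=0  J+j₁−j₂=2  J−j₁+j₂=5  j₁+j₂+J+1=8
(j₁±m₁, j₂±m₂, J±M) = (1,1,2,3,3,4)
P² = 576/7
sum k=0..0:
  [0] +1/12 = 1/12
S = 1/12
C² = P²·S² = 4/7 ; C = +0.755929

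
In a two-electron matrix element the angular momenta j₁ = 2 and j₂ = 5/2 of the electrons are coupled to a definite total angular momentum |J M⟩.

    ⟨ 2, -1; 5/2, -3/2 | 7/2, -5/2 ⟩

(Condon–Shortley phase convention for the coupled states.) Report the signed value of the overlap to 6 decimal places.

+√(1/63) ≈ +0.125988

j₁+j₂−J=1  J+j₁−j₂=3  J−j₁+j₂=4  j₁+j₂+J+1=9
(j₁±m₁, j₂±m₂, J±M) = (1,3,1,4,1,6)
P² = 2304/7
sum k=0..1:
  [0] +1/36 = 1/36
  [1] −1/48 = -1/48
S = 1/144
C² = P²·S² = 1/63 ; C = +0.125988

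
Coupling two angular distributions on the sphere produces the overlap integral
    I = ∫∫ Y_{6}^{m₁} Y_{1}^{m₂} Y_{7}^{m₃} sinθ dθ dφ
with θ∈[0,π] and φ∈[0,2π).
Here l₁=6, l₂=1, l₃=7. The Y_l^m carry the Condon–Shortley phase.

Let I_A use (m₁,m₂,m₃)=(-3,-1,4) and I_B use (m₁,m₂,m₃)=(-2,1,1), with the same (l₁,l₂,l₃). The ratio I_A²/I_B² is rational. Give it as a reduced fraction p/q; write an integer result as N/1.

Shared (l₁,l₂,l₃)=(6,1,7): N and (l;000)² cancel in I_A²/I_B².
A: Δ = 0!·12!·2!/15! = 1/1365; Racah Σ t=0..0: t=0:+1/4354560 = 1/4354560; ⇒ 3j(6 1 7; -3 -1 4)² = 11/273, sgn -1
B: Δ = 0!·12!·2!/15! = 1/1365; Racah Σ t=0..0: t=0:+1/1935360 = 1/1935360; ⇒ 3j(6 1 7; -2 1 1)² = 1/91, sgn +1
I_A²/I_B² = (11/273)/(1/91) = 11/3

11/3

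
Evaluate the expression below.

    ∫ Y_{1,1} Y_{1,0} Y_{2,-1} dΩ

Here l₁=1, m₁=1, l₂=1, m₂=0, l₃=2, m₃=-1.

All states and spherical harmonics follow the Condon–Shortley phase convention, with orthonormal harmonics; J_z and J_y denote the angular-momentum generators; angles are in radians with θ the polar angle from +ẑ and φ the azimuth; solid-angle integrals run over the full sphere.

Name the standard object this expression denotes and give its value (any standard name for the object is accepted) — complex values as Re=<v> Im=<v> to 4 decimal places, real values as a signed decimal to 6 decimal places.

Gaunt coefficient, -0.218510

This is a Gaunt coefficient — the integral of a triple product of spherical harmonics over the sphere.
Checks pass: Σm=0; 4 even; l₃=2∈[0,2].
(2·1+1)(2·1+1)(2·2+1) = 45
Δ: 0! 2! 2! / 5! → 1/30
sum: t=0:+1/1 = 1/1
3j²(1 1 2; 0 0 0) = Δ·Π!·Σ² = 2/15  (sign +1)
sum: t=0:+1/2 = 1/2
3j²(1 1 2; 1 0 -1) = Δ·Π!·Σ² = 1/10  (sign -1)
combine: 4πI² = 45·2/15·1/10 = 3/5
take √, sign -1: I = -0.21850969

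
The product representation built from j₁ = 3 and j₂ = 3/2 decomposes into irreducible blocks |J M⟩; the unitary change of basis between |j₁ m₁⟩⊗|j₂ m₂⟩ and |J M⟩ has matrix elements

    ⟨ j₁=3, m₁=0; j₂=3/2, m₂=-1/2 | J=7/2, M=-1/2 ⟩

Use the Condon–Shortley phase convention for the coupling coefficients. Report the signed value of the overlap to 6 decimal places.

+0.308607  (= +√(2/21))

j₁+j₂−J=1  J+j₁−j₂=5  J−j₁+j₂=2  j₁+j₂+J+1=9
(j₁±m₁, j₂±m₂, J±M) = (3,3,1,2,3,4)
P² = 384/7
sum k=0..1:
  [0] +1/12 = 1/12
  [1] −1/24 = -1/24
S = 1/24
C² = P²·S² = 2/21 ; C = +0.308607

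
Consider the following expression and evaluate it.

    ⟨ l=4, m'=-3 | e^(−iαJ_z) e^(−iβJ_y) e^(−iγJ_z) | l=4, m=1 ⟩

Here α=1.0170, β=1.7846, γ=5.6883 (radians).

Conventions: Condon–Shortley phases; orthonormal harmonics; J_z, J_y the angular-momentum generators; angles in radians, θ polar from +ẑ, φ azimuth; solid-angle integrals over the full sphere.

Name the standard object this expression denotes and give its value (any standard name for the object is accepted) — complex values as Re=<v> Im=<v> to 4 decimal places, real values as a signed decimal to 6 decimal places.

This is a Wigner D-matrix element — the rotation-matrix element ⟨l m'| R(α,β,γ) |l m⟩ in the angular-momentum basis.
D^4_{-3,1}(1.0170,1.7846,5.6883) = e^{-i·-3·1.0170}·d^4_{-3,1}(1.7846)·e^{-i·1·5.6883}. Compute d first:
With c≡cos(β/2)=0.627623 and s≡sin(β/2)=0.778517, N=[1·5040·120·6]^{1/2}=1904.940944
Admissible k: 4..5 (factorial args all ≥0)
  k=4: (−1)^0·1904.9409/(144)·0.6276^4·0.7785^4 = +0.754029
  k=5: (−1)^1·1904.9409/(240)·0.6276^2·0.7785^6 = -0.696110
d^4_{-3,1}(1.7846) = +0.754029 -0.696110 = +0.057919
D = (-0.995899+0.090469i)·(+0.057919)·(+0.828213+0.560414i) = -0.050709-0.027986i

Wigner D-matrix element, Re=-0.0507 Im=-0.0280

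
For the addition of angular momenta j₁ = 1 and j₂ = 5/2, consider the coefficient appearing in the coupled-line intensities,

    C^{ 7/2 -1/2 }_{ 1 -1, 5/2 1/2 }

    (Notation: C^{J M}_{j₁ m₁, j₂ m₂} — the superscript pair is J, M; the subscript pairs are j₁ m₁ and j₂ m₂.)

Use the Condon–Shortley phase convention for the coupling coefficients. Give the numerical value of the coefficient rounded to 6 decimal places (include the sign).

+0.534522  (= +√(2/7))

√[8·0!2!5!/8! · 0!2!3!2!3!4!] = √(1152/7)
  +(−1)^0/∏(0,0,2,3,0,2)! = 1/24  (running 1/24)
⟨..|..⟩ = √(1152/7)·(1/24) = +0.534522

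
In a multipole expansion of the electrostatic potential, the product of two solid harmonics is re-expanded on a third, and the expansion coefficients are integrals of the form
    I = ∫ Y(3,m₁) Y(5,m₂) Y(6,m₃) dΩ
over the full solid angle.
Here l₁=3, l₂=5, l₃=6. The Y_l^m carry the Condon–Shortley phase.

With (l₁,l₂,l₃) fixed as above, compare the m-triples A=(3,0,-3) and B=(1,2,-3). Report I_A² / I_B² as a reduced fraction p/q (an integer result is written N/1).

Same 3,5,6: normalisation and zero-m 3j drop out of the ratio.
A: Δ: 2! 4! 8! / 15! → 1/675675; sum: t=0:+1/34560 = 1/34560; 3j²(3 5 6; 3 0 -3) = Δ·Π!·Σ² = 4/143  (sign -1)
B: Δ: 2! 4! 8! / 15! → 1/675675; sum: t=0:+1/40320 t=1:−1/8640 t=2:+1/34560 = -1/16128; 3j²(3 5 6; 1 2 -3) = Δ·Π!·Σ² = 18/1001  (sign +1)
I_A²/I_B² = (4/143)/(18/1001) = 14/9

14/9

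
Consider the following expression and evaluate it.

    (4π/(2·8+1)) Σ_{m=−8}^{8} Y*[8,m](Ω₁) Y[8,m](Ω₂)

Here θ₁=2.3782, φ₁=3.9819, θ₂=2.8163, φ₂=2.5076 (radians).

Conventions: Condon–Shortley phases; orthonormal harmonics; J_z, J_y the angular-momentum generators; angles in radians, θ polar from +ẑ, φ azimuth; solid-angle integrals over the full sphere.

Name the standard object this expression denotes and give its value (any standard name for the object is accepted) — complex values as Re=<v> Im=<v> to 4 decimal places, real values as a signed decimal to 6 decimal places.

Legendre polynomial (addition theorem), +0.299935

This sum is the spherical-harmonic addition theorem: it equals the Legendre polynomial P_l(cos γ) of the angle γ between the two directions.
Expand P_8 via completeness: Σ_{m} conj(Y_{8,m}) at Ω₁ times Y_{8,m} at Ω₂ —
  m=-8: (+0.024354+0.011444i) × (+0.000020-0.000053i) = +0.000001-0.000001i  (running Σ = +0.000001-0.000001i)
  m=-7: (+0.103553-0.043908i) × (-0.000180-0.000640i) = -0.000047-0.000058i  (running Σ = -0.000046-0.000059i)
  m=-6: (+0.090842-0.265685i) × (-0.003943-0.003075i) = -0.001175+0.000768i  (running Σ = -0.001221+0.000709i)
  m=-5: (-0.219161-0.391025i) × (-0.026878-0.000763i) = +0.005592+0.010677i  (running Σ = +0.004372+0.011386i)
  m=-4: (-0.387705-0.086550i) × (-0.087201+0.060380i) = +0.039034-0.015862i  (running Σ = +0.043406-0.004476i)
  m=-3: (-0.009306+0.006653i) × (-0.097470+0.283470i) = -0.000979-0.003287i  (running Σ = +0.042427-0.007763i)
  m=-2: (+0.040544-0.367703i) × (+0.165585+0.530009i) = +0.201600-0.039398i  (running Σ = +0.244027-0.047160i)
  m=-1: (-0.130731-0.145938i) × (+0.399644+0.293837i) = -0.009364-0.096737i  (running Σ = +0.234663-0.143897i)
  m=0: (+0.316498-0.000000i) × (-0.200851+0.000000i) = -0.063569+0.000000i  (running Σ = +0.171094-0.143897i)
  m=1: (+0.130731-0.145938i) × (-0.399644+0.293837i) = -0.009364+0.096737i  (running Σ = +0.161730-0.047160i)
  m=2: (+0.040544+0.367703i) × (+0.165585-0.530009i) = +0.201600+0.039398i  (running Σ = +0.363330-0.007763i)
  m=3: (+0.009306+0.006653i) × (+0.097470+0.283470i) = -0.000979+0.003287i  (running Σ = +0.362351-0.004476i)
  m=4: (-0.387705+0.086550i) × (-0.087201-0.060380i) = +0.039034+0.015862i  (running Σ = +0.401385+0.011386i)
  m=5: (+0.219161-0.391025i) × (+0.026878-0.000763i) = +0.005592-0.010677i  (running Σ = +0.406977+0.000709i)
  m=6: (+0.090842+0.265685i) × (-0.003943+0.003075i) = -0.001175-0.000768i  (running Σ = +0.405802-0.000059i)
  m=7: (-0.103553-0.043908i) × (+0.000180-0.000640i) = -0.000047+0.000058i  (running Σ = +0.405756-0.000001i)
  m=8: (+0.024354-0.011444i) × (+0.000020+0.000053i) = +0.000001+0.000001i  (running Σ = +0.405757+0.000000i)
Accumulated sum +0.405757+0.000000i; after 4π/(2l+1) scaling, +0.299935+0.000000i ⇒ P_8 = 0.299935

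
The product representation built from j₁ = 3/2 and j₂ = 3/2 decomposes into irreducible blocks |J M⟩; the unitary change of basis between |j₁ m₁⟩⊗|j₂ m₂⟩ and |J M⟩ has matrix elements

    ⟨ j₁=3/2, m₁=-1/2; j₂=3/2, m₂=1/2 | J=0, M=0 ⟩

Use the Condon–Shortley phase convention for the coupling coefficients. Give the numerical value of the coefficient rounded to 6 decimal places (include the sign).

j₁+j₂−J=3  J+j₁−j₂=0  J−j₁+j₂=0  j₁+j₂+J+1=4
(j₁±m₁, j₂±m₂, J±M) = (1,2,2,1,0,0)
P² = 1
sum k=2..2:
  [2] +1/2 = 1/2
S = 1/2
C² = P²·S² = 1/4 ; C = +0.500000

+√(1/4) ≈ +0.500000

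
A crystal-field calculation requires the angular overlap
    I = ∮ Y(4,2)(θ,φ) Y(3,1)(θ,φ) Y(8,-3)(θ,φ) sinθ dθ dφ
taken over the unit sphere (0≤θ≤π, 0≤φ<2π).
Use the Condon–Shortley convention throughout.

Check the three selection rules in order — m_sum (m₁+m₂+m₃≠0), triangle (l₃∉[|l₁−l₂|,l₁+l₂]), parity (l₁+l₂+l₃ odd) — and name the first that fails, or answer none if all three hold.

Σmᵢ = 0  ✓
l₃∈[|l₁−l₂|,l₁+l₂]=[1,7] required, l₃=8 fails  ✗
Σlᵢ = 15 ⇒ odd

triangle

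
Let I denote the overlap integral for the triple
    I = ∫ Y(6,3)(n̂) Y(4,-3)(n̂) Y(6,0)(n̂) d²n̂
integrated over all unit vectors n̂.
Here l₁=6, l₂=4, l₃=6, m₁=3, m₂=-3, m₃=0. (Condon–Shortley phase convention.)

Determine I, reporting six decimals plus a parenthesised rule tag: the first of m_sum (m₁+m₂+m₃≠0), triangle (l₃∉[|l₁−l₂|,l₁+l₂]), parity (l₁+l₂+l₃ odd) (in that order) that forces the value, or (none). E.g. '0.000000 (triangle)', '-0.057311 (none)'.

0.109740 (none)

m-sum 0 ✓  L=16 even ✓  2≤6≤10 ✓
Π(2lᵢ+1) = 13×9×13 = 1521
triangle coeff Δ(6,4,6) = 1/15315300
Σ_t [0,4]: t=0:+1/829440 t=1:−1/25920 t=2:+1/9216 t=3:−1/25920 t=4:+1/829440 = 7/207360
(3j)²=28/2431 [(6 4 6; 0 0 0)], sign=+1
Σ_t [0,1]: t=0:+1/103680 t=1:−1/207360 = 1/207360
(3j)²=21/2431 [(6 4 6; 3 -3 0)], sign=+1
⇒ 4πI² = 5292/34969
I = (+1)√(5292/34969/(4π)) = 0.10973960
No selection rule forces the value: the integral is nonzero (none).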